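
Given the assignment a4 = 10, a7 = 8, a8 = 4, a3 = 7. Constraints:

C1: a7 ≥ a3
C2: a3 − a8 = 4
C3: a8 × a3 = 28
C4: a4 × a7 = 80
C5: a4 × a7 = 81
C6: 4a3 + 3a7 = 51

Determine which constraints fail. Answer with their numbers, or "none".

Violated: 2, 5, and 6.

C1: a7 = 8, a3 = 7; 8 ≥ 7 — OK.
C2: a3 − a8 = 7 − 4 = 3, not 4 — violated.
C3: a8 × a3 = 4 × 7 = 28 — OK.
C4: a4 × a7 = 10 × 8 = 80 — OK.
C5: a4 × a7 = 10 × 8 = 80, not 81 — violated.
C6: 4a3 + 3a7 = 4(7) + 3(8) = 52, not 51 — violated.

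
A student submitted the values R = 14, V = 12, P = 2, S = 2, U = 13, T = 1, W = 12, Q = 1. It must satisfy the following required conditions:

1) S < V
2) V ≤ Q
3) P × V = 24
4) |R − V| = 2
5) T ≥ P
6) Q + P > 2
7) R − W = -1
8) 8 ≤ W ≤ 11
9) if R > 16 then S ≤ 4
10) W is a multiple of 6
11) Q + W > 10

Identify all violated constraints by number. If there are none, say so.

1) S = 2, V = 12; 2 < 12  ✔
2) V = 12, Q = 1; 12 > 1 (want ≤)  ✘
3) P × V = 2 × 12 = 24  ✔
4) |14 − 12| = 2  ✔
5) T = 1, P = 2; 1 < 2 (want ≥)  ✘
6) Q + P = 1 + 2 = 3; 3 > 2  ✔
7) R − W = 14 − 12 = 2, not -1  ✘
8) W = 12 is outside [8, 11]  ✘
9) R = 14, not > 16; antecedent false, conditional vacuously true  ✔
10) 12 / 6 = 2, so 6 divides 12  ✔
11) Q + W = 1 + 12 = 13; 13 > 10  ✔

Constraints 2, 5, 7, 8 are violated.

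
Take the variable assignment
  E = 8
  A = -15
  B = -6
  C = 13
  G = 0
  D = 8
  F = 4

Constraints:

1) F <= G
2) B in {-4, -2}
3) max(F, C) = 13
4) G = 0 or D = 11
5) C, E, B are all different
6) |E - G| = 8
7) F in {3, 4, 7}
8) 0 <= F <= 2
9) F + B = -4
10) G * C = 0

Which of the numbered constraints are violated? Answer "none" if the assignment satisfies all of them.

Violated: 1, 2, 8, and 9.

1) F = 4, G = 0; 4 > 0 (want ≤)  FAIL
2) B = -6 is not in {-4, -2}  FAIL
3) max(4, 13) = 13  OK
4) G = 0 = 0 (first disjunct)  OK
5) values 13, 8, -6 are pairwise distinct  OK
6) |8 - 0| = 8  OK
7) F = 4 is in {3, 4, 7}  OK
8) F = 4 is outside [0, 2]  FAIL
9) F + B = 4 + (-6) = -2, not -4  FAIL
10) G * C = 0 * 13 = 0  OK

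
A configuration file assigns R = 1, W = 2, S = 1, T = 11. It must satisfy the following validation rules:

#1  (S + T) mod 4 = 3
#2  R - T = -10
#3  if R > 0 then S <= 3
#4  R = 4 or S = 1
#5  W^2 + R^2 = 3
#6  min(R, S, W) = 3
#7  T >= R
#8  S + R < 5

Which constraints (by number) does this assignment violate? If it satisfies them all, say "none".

Constraints 1, 5, 6 do not hold.

#1 S + T = 12; 12 mod 4 = 0, not 3  FAIL
#2 R - T = 1 - 11 = -10  OK
#3 R = 1 > 0, so we need S ≤ 3; S = 1 ≤ 3  OK
#4 R = 1 ≠ 4, but S = 1 = 1 (second disjunct)  OK
#5 W^2 + R^2 = 2^2 + 1^2 = 4 + 1 = 5, not 3  FAIL
#6 min(1, 1, 2) = 1, not 3  FAIL
#7 T = 11, R = 1; 11 ≥ 1  OK
#8 S + R = 1 + 1 = 2; 2 < 5  OK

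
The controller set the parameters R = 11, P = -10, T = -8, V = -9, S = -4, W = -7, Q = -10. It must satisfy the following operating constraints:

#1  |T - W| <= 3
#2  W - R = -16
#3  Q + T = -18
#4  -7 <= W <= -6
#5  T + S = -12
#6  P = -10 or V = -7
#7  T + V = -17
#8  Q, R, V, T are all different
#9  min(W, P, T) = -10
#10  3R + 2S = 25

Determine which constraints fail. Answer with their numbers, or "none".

No — constraint 2 is not satisfied.

#1 |-8 - (-7)| = 1; 1 ≤ 3 — satisfied.
#2 W - R = -7 - 11 = -18, not -16 — violated.
#3 Q + T = -10 + (-8) = -18 — satisfied.
#4 W = -7 lies in [-7, -6] — satisfied.
#5 T + S = -8 + (-4) = -12 — satisfied.
#6 P = -10 = -10 (first disjunct) — satisfied.
#7 T + V = -8 + (-9) = -17 — satisfied.
#8 values -10, 11, -9, -8 are pairwise distinct — satisfied.
#9 min(-7, -10, -8) = -10 — satisfied.
#10 3R + 2S = 3(11) + 2(-4) = 25 — satisfied.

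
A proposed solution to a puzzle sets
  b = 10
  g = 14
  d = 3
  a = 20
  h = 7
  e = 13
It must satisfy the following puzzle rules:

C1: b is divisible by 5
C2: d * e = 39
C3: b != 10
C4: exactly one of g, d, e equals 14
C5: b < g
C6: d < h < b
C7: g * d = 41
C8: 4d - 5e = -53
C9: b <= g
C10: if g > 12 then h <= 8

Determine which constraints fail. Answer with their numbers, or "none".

Violated: 3 and 7.

C1: 10 / 5 = 2, so 5 divides 10 — satisfied.
C2: d * e = 3 * 13 = 39 — satisfied.
C3: b = 10, but 10 is required to differ — violated.
C4: g=14, d=3, e=13; 1 of them equals 14 — satisfied.
C5: b = 10, g = 14; 10 < 14 — satisfied.
C6: values 3 < 7 < 10 — satisfied.
C7: g * d = 14 * 3 = 42, not 41 — violated.
C8: 4d - 5e = 4(3) - 5(13) = -53 — satisfied.
C9: b = 10, g = 14; 10 ≤ 14 — satisfied.
C10: g = 14 > 12, so we need h ≤ 8; h = 7 ≤ 8 — satisfied.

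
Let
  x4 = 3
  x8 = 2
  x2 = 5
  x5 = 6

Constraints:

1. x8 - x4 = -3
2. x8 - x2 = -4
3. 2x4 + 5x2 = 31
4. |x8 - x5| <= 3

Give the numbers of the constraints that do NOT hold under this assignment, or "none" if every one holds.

1. x8 - x4 = 2 - 3 = -1, not -3 — violated.
2. x8 - x2 = 2 - 5 = -3, not -4 — violated.
3. 2x4 + 5x2 = 2(3) + 5(5) = 31 — satisfied.
4. |2 - 6| = 4; 4 > 3, exceeds bound 3 — violated.

Constraints 1, 2, 4 do not hold.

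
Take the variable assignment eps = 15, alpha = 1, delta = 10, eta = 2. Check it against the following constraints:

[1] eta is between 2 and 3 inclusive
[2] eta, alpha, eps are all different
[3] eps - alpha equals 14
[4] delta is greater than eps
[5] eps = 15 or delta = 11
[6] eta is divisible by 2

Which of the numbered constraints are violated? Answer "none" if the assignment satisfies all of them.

[1] eta = 2 lies in [2, 3]  holds
[2] values 2, 1, 15 are pairwise distinct  holds
[3] eps - alpha = 15 - 1 = 14  holds
[4] delta = 10, eps = 15; 10 ≤ 15 (want >)  fails
[5] eps = 15 = 15 (first disjunct)  holds
[6] 2 / 2 = 1, so 2 divides 2  holds

Constraint 4 does not hold.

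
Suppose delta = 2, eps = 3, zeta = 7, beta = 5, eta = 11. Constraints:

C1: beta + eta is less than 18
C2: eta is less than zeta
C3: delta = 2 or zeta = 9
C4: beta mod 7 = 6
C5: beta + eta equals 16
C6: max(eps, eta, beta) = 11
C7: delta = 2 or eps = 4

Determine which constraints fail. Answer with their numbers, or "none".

C1: beta + eta = 5 + 11 = 16; 16 < 18  true
C2: eta = 11, zeta = 7; 11 ≥ 7 (want <)  false
C3: delta = 2 = 2 (first disjunct)  true
C4: 5 mod 7 = 5, not 6  false
C5: beta + eta = 5 + 11 = 16  true
C6: max(3, 11, 5) = 11  true
C7: delta = 2 = 2 (first disjunct)  true

Constraints 2, 4 do not hold.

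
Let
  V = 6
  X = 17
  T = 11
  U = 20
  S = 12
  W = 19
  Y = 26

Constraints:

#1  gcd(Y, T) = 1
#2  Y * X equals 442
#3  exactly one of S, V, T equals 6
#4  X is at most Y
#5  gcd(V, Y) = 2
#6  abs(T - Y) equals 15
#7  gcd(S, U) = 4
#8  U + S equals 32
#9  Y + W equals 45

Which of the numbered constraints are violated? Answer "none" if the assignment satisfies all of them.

No violations.

#1 gcd(26, 11) = 1  yes
#2 Y * X = 26 * 17 = 442  yes
#3 S=12, V=6, T=11; 1 of them equals 6  yes
#4 X = 17, Y = 26; 17 ≤ 26  yes
#5 gcd(6, 26) = 2  yes
#6 abs(11 - 26) = 15  yes
#7 gcd(12, 20) = 4  yes
#8 U + S = 20 + 12 = 32  yes
#9 Y + W = 26 + 19 = 45  yes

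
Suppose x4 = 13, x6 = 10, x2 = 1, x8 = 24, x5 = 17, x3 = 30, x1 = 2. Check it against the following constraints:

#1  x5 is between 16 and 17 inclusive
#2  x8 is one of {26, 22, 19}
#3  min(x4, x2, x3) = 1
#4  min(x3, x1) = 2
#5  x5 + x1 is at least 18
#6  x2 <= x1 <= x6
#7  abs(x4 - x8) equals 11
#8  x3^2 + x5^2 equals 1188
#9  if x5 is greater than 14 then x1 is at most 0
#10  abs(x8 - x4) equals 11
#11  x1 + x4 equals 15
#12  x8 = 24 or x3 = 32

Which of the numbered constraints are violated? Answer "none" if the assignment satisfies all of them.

The assignment fails constraints 2, 8, and 9.

#1 x5 = 17 lies in [16, 17] — holds.
#2 x8 = 24 is not in {26, 22, 19} — does not hold.
#3 min(13, 1, 30) = 1 — holds.
#4 min(30, 2) = 2 — holds.
#5 x5 + x1 = 17 + 2 = 19; 19 ≥ 18 — holds.
#6 values 1 <= 2 <= 10 — holds.
#7 abs(13 - 24) = 11 — holds.
#8 x3^2 + x5^2 = 30^2 + 17^2 = 900 + 289 = 1189, not 1188 — does not hold.
#9 x5 = 17 > 14, so we need x1 ≤ 0; but x1 = 2 > 0 — does not hold.
#10 abs(24 - 13) = 11 — holds.
#11 x1 + x4 = 2 + 13 = 15 — holds.
#12 x8 = 24 = 24 (first disjunct) — holds.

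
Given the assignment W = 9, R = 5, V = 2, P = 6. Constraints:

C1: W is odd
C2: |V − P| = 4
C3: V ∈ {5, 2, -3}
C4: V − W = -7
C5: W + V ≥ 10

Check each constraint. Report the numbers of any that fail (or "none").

C1: W = 9 is odd — OK.
C2: |2 − 6| = 4 — OK.
C3: V = 2 is in {5, 2, -3} — OK.
C4: V − W = 2 − 9 = -7 — OK.
C5: W + V = 9 + 2 = 11; 11 ≥ 10 — OK.

None — every constraint holds.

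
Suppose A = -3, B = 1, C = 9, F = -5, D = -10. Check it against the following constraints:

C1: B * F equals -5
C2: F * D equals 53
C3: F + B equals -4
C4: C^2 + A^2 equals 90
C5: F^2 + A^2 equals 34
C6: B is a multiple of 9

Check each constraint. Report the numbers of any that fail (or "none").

Violated: 2, 6.

C1: B * F = 1 * (-5) = -5 — satisfied.
C2: F * D = -5 * (-10) = 50, not 53 — violated.
C3: F + B = -5 + 1 = -4 — satisfied.
C4: C^2 + A^2 = 9^2 + (-3)^2 = 81 + 9 = 90 — satisfied.
C5: F^2 + A^2 = (-5)^2 + (-3)^2 = 25 + 9 = 34 — satisfied.
C6: 1 = 9*0 + 1, so 9 does not divide 1 — violated.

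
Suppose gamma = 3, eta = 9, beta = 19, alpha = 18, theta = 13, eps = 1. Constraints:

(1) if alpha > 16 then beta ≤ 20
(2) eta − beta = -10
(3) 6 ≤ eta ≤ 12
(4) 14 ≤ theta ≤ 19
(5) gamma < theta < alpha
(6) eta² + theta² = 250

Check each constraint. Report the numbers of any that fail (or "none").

(1) alpha = 18 > 16, so we need beta ≤ 20; beta = 19 ≤ 20  ✓
(2) eta − beta = 9 − 19 = -10  ✓
(3) eta = 9 lies in [6, 12]  ✓
(4) theta = 13 is outside [14, 19]  ✗
(5) values 3 < 13 < 18  ✓
(6) eta² + theta² = 9² + 13² = 81 + 169 = 250  ✓

No — constraint 4 is not satisfied.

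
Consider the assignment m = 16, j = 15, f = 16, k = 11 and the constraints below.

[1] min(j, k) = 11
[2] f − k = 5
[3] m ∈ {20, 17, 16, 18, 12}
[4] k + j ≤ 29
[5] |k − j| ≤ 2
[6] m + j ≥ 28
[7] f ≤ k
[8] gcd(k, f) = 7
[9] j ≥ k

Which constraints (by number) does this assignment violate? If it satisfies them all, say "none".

[1] min(15, 11) = 11 — OK.
[2] f − k = 16 − 11 = 5 — OK.
[3] m = 16 is in {20, 17, 16, 18, 12} — OK.
[4] k + j = 11 + 15 = 26; 26 ≤ 29 — OK.
[5] |11 − 15| = 4; 4 > 2, exceeds bound 2 — violated.
[6] m + j = 16 + 15 = 31; 31 ≥ 28 — OK.
[7] f = 16, k = 11; 16 > 11 (want ≤) — violated.
[8] gcd(11, 16) = 1, not 7 — violated.
[9] j = 15, k = 11; 15 ≥ 11 — OK.

The assignment fails constraints 5, 7, and 8.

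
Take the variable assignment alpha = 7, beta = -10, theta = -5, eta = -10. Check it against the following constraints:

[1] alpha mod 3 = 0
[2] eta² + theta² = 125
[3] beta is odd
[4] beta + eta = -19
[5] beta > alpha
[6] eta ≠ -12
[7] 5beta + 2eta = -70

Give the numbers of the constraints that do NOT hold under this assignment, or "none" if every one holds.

[1] 7 mod 3 = 1, not 0  fails
[2] eta² + theta² = (-10)² + (-5)² = 100 + 25 = 125  holds
[3] beta = -10 is even  fails
[4] beta + eta = -10 + (-10) = -20, not -19  fails
[5] beta = -10, alpha = 7; -10 ≤ 7 (want >)  fails
[6] eta = -10, and -10 ≠ -12  holds
[7] 5beta + 2eta = 5(-10) + 2(-10) = -70  holds

The assignment fails constraints 1, 3, 4, 5.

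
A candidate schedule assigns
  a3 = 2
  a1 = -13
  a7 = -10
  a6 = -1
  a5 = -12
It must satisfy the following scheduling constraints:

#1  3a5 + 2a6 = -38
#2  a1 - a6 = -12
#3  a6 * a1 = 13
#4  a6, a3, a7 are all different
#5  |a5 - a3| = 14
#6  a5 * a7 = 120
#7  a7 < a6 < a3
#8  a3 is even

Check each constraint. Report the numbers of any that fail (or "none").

#1 3a5 + 2a6 = 3(-12) + 2(-1) = -38 — holds.
#2 a1 - a6 = -13 - (-1) = -12 — holds.
#3 a6 * a1 = -1 * (-13) = 13 — holds.
#4 values -1, 2, -10 are pairwise distinct — holds.
#5 |-12 - 2| = 14 — holds.
#6 a5 * a7 = -12 * (-10) = 120 — holds.
#7 values -10 < -1 < 2 — holds.
#8 a3 = 2 is even — holds.

No violations.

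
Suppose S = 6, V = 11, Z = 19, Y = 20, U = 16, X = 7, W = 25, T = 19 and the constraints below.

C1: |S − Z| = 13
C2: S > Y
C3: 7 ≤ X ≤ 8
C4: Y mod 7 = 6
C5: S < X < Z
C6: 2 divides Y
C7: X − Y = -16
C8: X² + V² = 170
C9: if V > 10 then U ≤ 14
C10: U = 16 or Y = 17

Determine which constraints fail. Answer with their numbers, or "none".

Violated: 2, 7, and 9.

C1: |6 − 19| = 13  OK
C2: S = 6, Y = 20; 6 ≤ 20 (want >)  FAIL
C3: X = 7 lies in [7, 8]  OK
C4: 20 mod 7 = 6  OK
C5: values 6 < 7 < 19  OK
C6: 20 / 2 = 10, so 2 divides 20  OK
C7: X − Y = 7 − 20 = -13, not -16  FAIL
C8: X² + V² = 7² + 11² = 49 + 121 = 170  OK
C9: V = 11 > 10, so we need U ≤ 14; but U = 16 > 14  FAIL
C10: U = 16 = 16 (first disjunct)  OK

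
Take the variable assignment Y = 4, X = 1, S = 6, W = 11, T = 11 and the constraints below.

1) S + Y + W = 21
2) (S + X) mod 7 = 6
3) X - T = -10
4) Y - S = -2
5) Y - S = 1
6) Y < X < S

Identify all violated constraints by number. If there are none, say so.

Constraints 2, 5, 6 do not hold.

1) S + Y + W = 6 + 4 + 11 = 21 — holds.
2) S + X = 7; 7 mod 7 = 0, not 6 — fails.
3) X - T = 1 - 11 = -10 — holds.
4) Y - S = 4 - 6 = -2 — holds.
5) Y - S = 4 - 6 = -2, not 1 — fails.
6) values 4, 1, 6; Y = 4 is not < X = 1 — fails.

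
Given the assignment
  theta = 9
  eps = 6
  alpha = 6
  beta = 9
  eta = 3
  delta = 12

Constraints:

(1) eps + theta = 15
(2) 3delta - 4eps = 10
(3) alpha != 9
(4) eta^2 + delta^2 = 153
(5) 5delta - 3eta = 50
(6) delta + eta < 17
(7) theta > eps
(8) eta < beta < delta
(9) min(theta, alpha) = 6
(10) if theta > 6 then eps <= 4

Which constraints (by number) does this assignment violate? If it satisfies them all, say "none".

(1) eps + theta = 6 + 9 = 15 — holds.
(2) 3delta - 4eps = 3(12) - 4(6) = 12, not 10 — does not hold.
(3) alpha = 6, and 6 ≠ 9 — holds.
(4) eta^2 + delta^2 = 3^2 + 12^2 = 9 + 144 = 153 — holds.
(5) 5delta - 3eta = 5(12) - 3(3) = 51, not 50 — does not hold.
(6) delta + eta = 12 + 3 = 15; 15 < 17 — holds.
(7) theta = 9, eps = 6; 9 > 6 — holds.
(8) values 3 < 9 < 12 — holds.
(9) min(9, 6) = 6 — holds.
(10) theta = 9 > 6, so we need eps ≤ 4; but eps = 6 > 4 — does not hold.

Constraints 2, 5, and 10 do not hold.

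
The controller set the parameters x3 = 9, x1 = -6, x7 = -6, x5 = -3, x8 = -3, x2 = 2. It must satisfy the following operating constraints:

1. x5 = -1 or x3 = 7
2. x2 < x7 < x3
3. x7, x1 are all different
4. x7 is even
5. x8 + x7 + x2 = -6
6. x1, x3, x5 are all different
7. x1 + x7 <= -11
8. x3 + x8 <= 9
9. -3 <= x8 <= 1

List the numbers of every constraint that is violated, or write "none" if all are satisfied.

1. x5 = -3 ≠ -1 and x3 = 9 ≠ 7; both disjuncts false — fails.
2. values 2, -6, 9; x2 = 2 is not < x7 = -6 — fails.
3. x7 = x1 = -6, not all different — fails.
4. x7 = -6 is even — holds.
5. x8 + x7 + x2 = -3 + (-6) + 2 = -7, not -6 — fails.
6. values -6, 9, -3 are pairwise distinct — holds.
7. x1 + x7 = -6 + (-6) = -12; -12 ≤ -11 — holds.
8. x3 + x8 = 9 + (-3) = 6; 6 ≤ 9 — holds.
9. x8 = -3 lies in [-3, 1] — holds.

Constraints 1, 2, 3, and 5 are violated.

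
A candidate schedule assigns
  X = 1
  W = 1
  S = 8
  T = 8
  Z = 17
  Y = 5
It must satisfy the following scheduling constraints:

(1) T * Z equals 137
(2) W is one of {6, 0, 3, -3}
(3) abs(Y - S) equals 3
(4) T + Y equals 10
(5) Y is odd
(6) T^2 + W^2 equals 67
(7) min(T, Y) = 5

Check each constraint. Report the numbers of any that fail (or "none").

(1) T * Z = 8 * 17 = 136, not 137 — violated.
(2) W = 1 is not in {6, 0, 3, -3} — violated.
(3) abs(5 - 8) = 3 — satisfied.
(4) T + Y = 8 + 5 = 13, not 10 — violated.
(5) Y = 5 is odd — satisfied.
(6) T^2 + W^2 = 8^2 + 1^2 = 64 + 1 = 65, not 67 — violated.
(7) min(8, 5) = 5 — satisfied.

No — constraints 1, 2, 4, and 6 are not satisfied.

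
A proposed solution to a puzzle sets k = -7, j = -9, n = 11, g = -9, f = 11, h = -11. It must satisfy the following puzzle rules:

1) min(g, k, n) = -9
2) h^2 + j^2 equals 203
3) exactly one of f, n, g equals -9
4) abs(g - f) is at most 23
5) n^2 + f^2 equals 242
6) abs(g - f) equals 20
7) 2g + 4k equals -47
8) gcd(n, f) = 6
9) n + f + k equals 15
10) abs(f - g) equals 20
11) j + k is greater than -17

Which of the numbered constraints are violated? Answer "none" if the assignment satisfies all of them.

Constraints 2, 7, and 8 do not hold.

1) min(-9, -7, 11) = -9  true
2) h^2 + j^2 = (-11)^2 + (-9)^2 = 121 + 81 = 202, not 203  false
3) f=11, n=11, g=-9; 1 of them equals -9  true
4) abs(-9 - 11) = 20; 20 ≤ 23  true
5) n^2 + f^2 = 11^2 + 11^2 = 121 + 121 = 242  true
6) abs(-9 - 11) = 20  true
7) 2g + 4k = 2(-9) + 4(-7) = -46, not -47  false
8) gcd(11, 11) = 11, not 6  false
9) n + f + k = 11 + 11 + (-7) = 15  true
10) abs(11 - (-9)) = 20  true
11) j + k = -9 + (-7) = -16; -16 > -17  true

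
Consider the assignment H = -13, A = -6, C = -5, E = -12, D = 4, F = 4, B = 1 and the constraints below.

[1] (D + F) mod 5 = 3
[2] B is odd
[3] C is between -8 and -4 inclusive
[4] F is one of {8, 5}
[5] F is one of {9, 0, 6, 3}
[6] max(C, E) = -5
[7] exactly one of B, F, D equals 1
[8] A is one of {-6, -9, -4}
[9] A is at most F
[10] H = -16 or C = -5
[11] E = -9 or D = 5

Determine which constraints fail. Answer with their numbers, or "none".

Constraints 4, 5, and 11 are violated.

[1] D + F = 8; 8 mod 5 = 3  holds
[2] B = 1 is odd  holds
[3] C = -5 lies in [-8, -4]  holds
[4] F = 4 is not in {8, 5}  fails
[5] F = 4 is not in {9, 0, 6, 3}  fails
[6] max(-5, -12) = -5  holds
[7] B=1, F=4, D=4; 1 of them equals 1  holds
[8] A = -6 is in {-6, -9, -4}  holds
[9] A = -6, F = 4; -6 ≤ 4  holds
[10] H = -13 ≠ -16, but C = -5 = -5 (second disjunct)  holds
[11] E = -12 ≠ -9 and D = 4 ≠ 5; both disjuncts false  fails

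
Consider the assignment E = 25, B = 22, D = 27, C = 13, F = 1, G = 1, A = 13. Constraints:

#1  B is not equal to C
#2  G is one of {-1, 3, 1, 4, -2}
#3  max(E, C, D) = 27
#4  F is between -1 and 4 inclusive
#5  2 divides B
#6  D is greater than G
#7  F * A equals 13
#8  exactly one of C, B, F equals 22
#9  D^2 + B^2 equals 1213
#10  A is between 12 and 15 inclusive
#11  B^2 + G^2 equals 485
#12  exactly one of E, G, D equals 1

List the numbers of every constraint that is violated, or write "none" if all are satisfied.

The assignment satisfies every constraint.

#1 B = 22, C = 13; distinct — satisfied.
#2 G = 1 is in {-1, 3, 1, 4, -2} — satisfied.
#3 max(25, 13, 27) = 27 — satisfied.
#4 F = 1 lies in [-1, 4] — satisfied.
#5 22 / 2 = 11, so 2 divides 22 — satisfied.
#6 D = 27, G = 1; 27 > 1 — satisfied.
#7 F * A = 1 * 13 = 13 — satisfied.
#8 C=13, B=22, F=1; 1 of them equals 22 — satisfied.
#9 D^2 + B^2 = 27^2 + 22^2 = 729 + 484 = 1213 — satisfied.
#10 A = 13 lies in [12, 15] — satisfied.
#11 B^2 + G^2 = 22^2 + 1^2 = 484 + 1 = 485 — satisfied.
#12 E=25, G=1, D=27; 1 of them equals 1 — satisfied.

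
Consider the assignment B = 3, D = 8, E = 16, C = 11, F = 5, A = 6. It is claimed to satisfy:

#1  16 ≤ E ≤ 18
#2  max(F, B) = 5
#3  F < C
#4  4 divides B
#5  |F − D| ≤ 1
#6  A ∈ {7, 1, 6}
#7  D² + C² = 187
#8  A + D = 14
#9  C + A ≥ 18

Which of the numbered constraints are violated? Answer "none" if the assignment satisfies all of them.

Constraints 4, 5, 7, 9 are violated.

#1 E = 16 lies in [16, 18]  ✔
#2 max(5, 3) = 5  ✔
#3 F = 5, C = 11; 5 < 11  ✔
#4 3 = 4×0 + 3, so 4 does not divide 3  ✘
#5 |5 − 8| = 3; 3 > 1, exceeds bound 1  ✘
#6 A = 6 is in {7, 1, 6}  ✔
#7 D² + C² = 8² + 11² = 64 + 121 = 185, not 187  ✘
#8 A + D = 6 + 8 = 14  ✔
#9 C + A = 11 + 6 = 17; 17 < 18, bound 18 not met  ✘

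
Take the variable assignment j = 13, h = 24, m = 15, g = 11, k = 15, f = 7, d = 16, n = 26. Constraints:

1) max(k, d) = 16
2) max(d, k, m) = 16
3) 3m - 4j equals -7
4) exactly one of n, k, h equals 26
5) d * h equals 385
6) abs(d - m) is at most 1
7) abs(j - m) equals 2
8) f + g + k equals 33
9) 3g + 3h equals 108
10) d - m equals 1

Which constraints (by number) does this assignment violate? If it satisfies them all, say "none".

1) max(15, 16) = 16  OK
2) max(16, 15, 15) = 16  OK
3) 3m - 4j = 3(15) - 4(13) = -7  OK
4) n=26, k=15, h=24; 1 of them equals 26  OK
5) d * h = 16 * 24 = 384, not 385  FAIL
6) abs(16 - 15) = 1; 1 ≤ 1  OK
7) abs(13 - 15) = 2  OK
8) f + g + k = 7 + 11 + 15 = 33  OK
9) 3g + 3h = 3(11) + 3(24) = 105, not 108  FAIL
10) d - m = 16 - 15 = 1  OK

Constraints 5 and 9 are violated.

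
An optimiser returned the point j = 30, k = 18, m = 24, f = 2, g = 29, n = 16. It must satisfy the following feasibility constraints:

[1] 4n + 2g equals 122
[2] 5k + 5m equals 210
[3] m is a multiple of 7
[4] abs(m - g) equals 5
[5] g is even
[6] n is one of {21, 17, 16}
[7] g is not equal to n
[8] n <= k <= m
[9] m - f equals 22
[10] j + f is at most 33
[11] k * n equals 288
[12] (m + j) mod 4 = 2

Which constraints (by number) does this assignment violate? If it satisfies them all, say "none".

Constraints 3 and 5 do not hold.

[1] 4n + 2g = 4(16) + 2(29) = 122 — holds.
[2] 5k + 5m = 5(18) + 5(24) = 210 — holds.
[3] 24 = 7*3 + 3, so 7 does not divide 24 — does not hold.
[4] abs(24 - 29) = 5 — holds.
[5] g = 29 is odd — does not hold.
[6] n = 16 is in {21, 17, 16} — holds.
[7] g = 29, n = 16; distinct — holds.
[8] values 16 <= 18 <= 24 — holds.
[9] m - f = 24 - 2 = 22 — holds.
[10] j + f = 30 + 2 = 32; 32 ≤ 33 — holds.
[11] k * n = 18 * 16 = 288 — holds.
[12] m + j = 54; 54 mod 4 = 2 — holds.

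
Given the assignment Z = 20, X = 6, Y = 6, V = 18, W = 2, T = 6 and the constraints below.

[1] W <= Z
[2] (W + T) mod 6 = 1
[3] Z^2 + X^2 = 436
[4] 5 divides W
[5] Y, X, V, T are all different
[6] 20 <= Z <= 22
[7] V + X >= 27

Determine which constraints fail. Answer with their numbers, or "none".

[1] W = 2, Z = 20; 2 ≤ 20  ✔
[2] W + T = 8; 8 mod 6 = 2, not 1  ✘
[3] Z^2 + X^2 = 20^2 + 6^2 = 400 + 36 = 436  ✔
[4] 2 = 5*0 + 2, so 5 does not divide 2  ✘
[5] Y = X = 6, not all different  ✘
[6] Z = 20 lies in [20, 22]  ✔
[7] V + X = 18 + 6 = 24; 24 < 27, bound 27 not met  ✘

Constraints 2, 4, 5, and 7 do not hold.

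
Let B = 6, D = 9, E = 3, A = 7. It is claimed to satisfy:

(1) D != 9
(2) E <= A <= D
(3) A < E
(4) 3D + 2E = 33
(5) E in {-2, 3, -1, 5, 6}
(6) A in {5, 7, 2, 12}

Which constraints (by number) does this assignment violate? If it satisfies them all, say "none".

The assignment fails constraints 1 and 3.

(1) D = 9, but 9 is required to differ — violated.
(2) values 3 <= 7 <= 9 — satisfied.
(3) A = 7, E = 3; 7 ≥ 3 (want <) — violated.
(4) 3D + 2E = 3(9) + 2(3) = 33 — satisfied.
(5) E = 3 is in {-2, 3, -1, 5, 6} — satisfied.
(6) A = 7 is in {5, 7, 2, 12} — satisfied.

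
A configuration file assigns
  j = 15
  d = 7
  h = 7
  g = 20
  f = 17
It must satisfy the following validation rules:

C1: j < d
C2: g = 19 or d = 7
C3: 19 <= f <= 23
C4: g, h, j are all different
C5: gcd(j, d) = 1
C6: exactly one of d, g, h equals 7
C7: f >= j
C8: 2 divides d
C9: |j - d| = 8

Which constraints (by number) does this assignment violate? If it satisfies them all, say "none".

C1: j = 15, d = 7; 15 ≥ 7 (want <) — violated.
C2: g = 20 ≠ 19, but d = 7 = 7 (second disjunct) — satisfied.
C3: f = 17 is outside [19, 23] — violated.
C4: values 20, 7, 15 are pairwise distinct — satisfied.
C5: gcd(15, 7) = 1 — satisfied.
C6: d=7, g=20, h=7; 2 of them equal 7, not exactly one — violated.
C7: f = 17, j = 15; 17 ≥ 15 — satisfied.
C8: 7 = 2*3 + 1, so 2 does not divide 7 — violated.
C9: |15 - 7| = 8 — satisfied.

No — constraints 1, 3, 6, 8 are not satisfied.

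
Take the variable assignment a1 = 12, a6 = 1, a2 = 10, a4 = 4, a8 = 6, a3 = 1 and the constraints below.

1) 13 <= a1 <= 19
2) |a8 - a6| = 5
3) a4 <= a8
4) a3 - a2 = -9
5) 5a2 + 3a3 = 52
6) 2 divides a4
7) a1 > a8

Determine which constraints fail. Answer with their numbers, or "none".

Constraints 1, 5 are violated.

1) a1 = 12 is outside [13, 19] — violated.
2) |6 - 1| = 5 — satisfied.
3) a4 = 4, a8 = 6; 4 ≤ 6 — satisfied.
4) a3 - a2 = 1 - 10 = -9 — satisfied.
5) 5a2 + 3a3 = 5(10) + 3(1) = 53, not 52 — violated.
6) 4 / 2 = 2, so 2 divides 4 — satisfied.
7) a1 = 12, a8 = 6; 12 > 6 — satisfied.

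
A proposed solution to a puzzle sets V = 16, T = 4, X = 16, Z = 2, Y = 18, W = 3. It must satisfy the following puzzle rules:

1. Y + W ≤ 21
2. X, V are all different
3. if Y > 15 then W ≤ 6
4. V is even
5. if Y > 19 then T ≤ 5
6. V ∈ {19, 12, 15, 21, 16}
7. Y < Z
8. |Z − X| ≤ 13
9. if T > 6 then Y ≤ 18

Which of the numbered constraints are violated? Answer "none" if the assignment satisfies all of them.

1. Y + W = 18 + 3 = 21; 21 ≤ 21  true
2. X = V = 16, not all different  false
3. Y = 18 > 15, so we need W ≤ 6; W = 3 ≤ 6  true
4. V = 16 is even  true
5. Y = 18, not > 19; antecedent false, conditional vacuously true  true
6. V = 16 is in {19, 12, 15, 21, 16}  true
7. Y = 18, Z = 2; 18 ≥ 2 (want <)  false
8. |2 − 16| = 14; 14 > 13, exceeds bound 13  false
9. T = 4, not > 6; antecedent false, conditional vacuously true  true

No — constraints 2, 7, and 8 are not satisfied.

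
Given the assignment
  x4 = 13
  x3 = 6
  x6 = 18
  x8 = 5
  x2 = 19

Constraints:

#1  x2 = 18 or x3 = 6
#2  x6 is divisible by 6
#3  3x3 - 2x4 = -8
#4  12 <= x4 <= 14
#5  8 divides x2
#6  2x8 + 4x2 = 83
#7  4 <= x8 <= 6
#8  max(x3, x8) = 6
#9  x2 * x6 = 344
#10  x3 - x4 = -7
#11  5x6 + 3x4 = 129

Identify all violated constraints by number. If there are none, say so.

Constraints 5, 6, 9 are violated.

#1 x2 = 19 ≠ 18, but x3 = 6 = 6 (second disjunct)  OK
#2 18 / 6 = 3, so 6 divides 18  OK
#3 3x3 - 2x4 = 3(6) - 2(13) = -8  OK
#4 x4 = 13 lies in [12, 14]  OK
#5 19 = 8*2 + 3, so 8 does not divide 19  FAIL
#6 2x8 + 4x2 = 2(5) + 4(19) = 86, not 83  FAIL
#7 x8 = 5 lies in [4, 6]  OK
#8 max(6, 5) = 6  OK
#9 x2 * x6 = 19 * 18 = 342, not 344  FAIL
#10 x3 - x4 = 6 - 13 = -7  OK
#11 5x6 + 3x4 = 5(18) + 3(13) = 129  OK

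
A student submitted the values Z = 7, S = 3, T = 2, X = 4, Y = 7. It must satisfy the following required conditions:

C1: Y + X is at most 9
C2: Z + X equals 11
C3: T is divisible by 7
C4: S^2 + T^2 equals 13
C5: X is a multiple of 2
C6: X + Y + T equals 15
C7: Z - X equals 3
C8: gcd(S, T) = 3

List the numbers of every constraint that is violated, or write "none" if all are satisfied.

No — constraints 1, 3, 6, and 8 are not satisfied.

C1: Y + X = 7 + 4 = 11; 11 > 9, bound 9 not met  fails
C2: Z + X = 7 + 4 = 11  holds
C3: 2 = 7*0 + 2, so 7 does not divide 2  fails
C4: S^2 + T^2 = 3^2 + 2^2 = 9 + 4 = 13  holds
C5: 4 / 2 = 2, so 2 divides 4  holds
C6: X + Y + T = 4 + 7 + 2 = 13, not 15  fails
C7: Z - X = 7 - 4 = 3  holds
C8: gcd(3, 2) = 1, not 3  fails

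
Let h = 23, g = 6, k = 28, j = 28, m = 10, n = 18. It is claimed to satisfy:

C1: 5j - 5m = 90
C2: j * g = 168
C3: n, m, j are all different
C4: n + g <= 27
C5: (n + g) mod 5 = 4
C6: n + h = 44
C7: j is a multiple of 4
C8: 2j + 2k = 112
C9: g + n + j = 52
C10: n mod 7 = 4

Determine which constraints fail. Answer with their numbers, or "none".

The assignment fails constraint 6.

C1: 5j - 5m = 5(28) - 5(10) = 90 — holds.
C2: j * g = 28 * 6 = 168 — holds.
C3: values 18, 10, 28 are pairwise distinct — holds.
C4: n + g = 18 + 6 = 24; 24 ≤ 27 — holds.
C5: n + g = 24; 24 mod 5 = 4 — holds.
C6: n + h = 18 + 23 = 41, not 44 — fails.
C7: 28 / 4 = 7, so 4 divides 28 — holds.
C8: 2j + 2k = 2(28) + 2(28) = 112 — holds.
C9: g + n + j = 6 + 18 + 28 = 52 — holds.
C10: 18 mod 7 = 4 — holds.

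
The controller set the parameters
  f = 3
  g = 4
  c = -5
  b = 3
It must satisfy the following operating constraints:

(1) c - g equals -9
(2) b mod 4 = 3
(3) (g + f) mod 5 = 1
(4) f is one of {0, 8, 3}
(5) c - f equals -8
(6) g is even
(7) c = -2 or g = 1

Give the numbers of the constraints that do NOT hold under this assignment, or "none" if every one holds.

Constraints 3 and 7 do not hold.

(1) c - g = -5 - 4 = -9 — OK.
(2) 3 mod 4 = 3 — OK.
(3) g + f = 7; 7 mod 5 = 2, not 1 — violated.
(4) f = 3 is in {0, 8, 3} — OK.
(5) c - f = -5 - 3 = -8 — OK.
(6) g = 4 is even — OK.
(7) c = -5 ≠ -2 and g = 4 ≠ 1; both disjuncts false — violated.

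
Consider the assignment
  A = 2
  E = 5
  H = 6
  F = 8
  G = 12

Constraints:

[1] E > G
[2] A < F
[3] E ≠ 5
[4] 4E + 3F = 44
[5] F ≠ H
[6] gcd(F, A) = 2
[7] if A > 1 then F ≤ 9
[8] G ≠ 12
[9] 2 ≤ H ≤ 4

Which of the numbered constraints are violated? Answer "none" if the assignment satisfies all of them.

[1] E = 5, G = 12; 5 ≤ 12 (want >) — fails.
[2] A = 2, F = 8; 2 < 8 — holds.
[3] E = 5, but 5 is required to differ — fails.
[4] 4E + 3F = 4(5) + 3(8) = 44 — holds.
[5] F = 8, H = 6; distinct — holds.
[6] gcd(8, 2) = 2 — holds.
[7] A = 2 > 1, so we need F ≤ 9; F = 8 ≤ 9 — holds.
[8] G = 12, but 12 is required to differ — fails.
[9] H = 6 is outside [2, 4] — fails.

Constraints 1, 3, 8, and 9 do not hold.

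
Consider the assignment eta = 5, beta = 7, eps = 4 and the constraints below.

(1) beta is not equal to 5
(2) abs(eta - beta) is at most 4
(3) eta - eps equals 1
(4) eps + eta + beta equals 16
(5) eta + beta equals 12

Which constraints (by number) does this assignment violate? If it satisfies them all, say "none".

The assignment satisfies every constraint.

(1) beta = 7, and 7 ≠ 5 — satisfied.
(2) abs(5 - 7) = 2; 2 ≤ 4 — satisfied.
(3) eta - eps = 5 - 4 = 1 — satisfied.
(4) eps + eta + beta = 4 + 5 + 7 = 16 — satisfied.
(5) eta + beta = 5 + 7 = 12 — satisfied.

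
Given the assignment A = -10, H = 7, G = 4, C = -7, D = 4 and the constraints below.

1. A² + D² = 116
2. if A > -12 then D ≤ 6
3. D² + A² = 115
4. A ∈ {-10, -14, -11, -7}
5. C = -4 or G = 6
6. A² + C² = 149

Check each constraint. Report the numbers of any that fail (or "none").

1. A² + D² = (-10)² + 4² = 100 + 16 = 116 — holds.
2. A = -10 > -12, so we need D ≤ 6; D = 4 ≤ 6 — holds.
3. D² + A² = 4² + (-10)² = 16 + 100 = 116, not 115 — does not hold.
4. A = -10 is in {-10, -14, -11, -7} — holds.
5. C = -7 ≠ -4 and G = 4 ≠ 6; both disjuncts false — does not hold.
6. A² + C² = (-10)² + (-7)² = 100 + 49 = 149 — holds.

Violated: 3 and 5.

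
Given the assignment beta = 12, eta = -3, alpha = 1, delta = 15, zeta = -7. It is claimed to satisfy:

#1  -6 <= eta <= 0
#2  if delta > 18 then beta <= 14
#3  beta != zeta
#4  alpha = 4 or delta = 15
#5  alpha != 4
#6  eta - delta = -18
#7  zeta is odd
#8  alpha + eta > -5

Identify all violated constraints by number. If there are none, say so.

#1 eta = -3 lies in [-6, 0] — satisfied.
#2 delta = 15, not > 18; antecedent false, conditional vacuously true — satisfied.
#3 beta = 12, zeta = -7; distinct — satisfied.
#4 alpha = 1 ≠ 4, but delta = 15 = 15 (second disjunct) — satisfied.
#5 alpha = 1, and 1 ≠ 4 — satisfied.
#6 eta - delta = -3 - 15 = -18 — satisfied.
#7 zeta = -7 is odd — satisfied.
#8 alpha + eta = 1 + (-3) = -2; -2 > -5 — satisfied.

Yes — all constraints hold.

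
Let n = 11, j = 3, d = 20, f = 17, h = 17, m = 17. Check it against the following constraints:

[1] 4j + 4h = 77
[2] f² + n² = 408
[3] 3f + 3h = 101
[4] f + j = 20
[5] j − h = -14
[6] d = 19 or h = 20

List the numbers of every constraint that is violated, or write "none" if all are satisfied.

Violated: 1, 2, 3, 6.

[1] 4j + 4h = 4(3) + 4(17) = 80, not 77 — does not hold.
[2] f² + n² = 17² + 11² = 289 + 121 = 410, not 408 — does not hold.
[3] 3f + 3h = 3(17) + 3(17) = 102, not 101 — does not hold.
[4] f + j = 17 + 3 = 20 — holds.
[5] j − h = 3 − 17 = -14 — holds.
[6] d = 20 ≠ 19 and h = 17 ≠ 20; both disjuncts false — does not hold.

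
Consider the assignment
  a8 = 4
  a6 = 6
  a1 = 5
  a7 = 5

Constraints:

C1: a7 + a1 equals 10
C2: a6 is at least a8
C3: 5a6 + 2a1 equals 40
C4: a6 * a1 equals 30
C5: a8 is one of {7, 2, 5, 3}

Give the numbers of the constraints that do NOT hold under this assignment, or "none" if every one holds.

C1: a7 + a1 = 5 + 5 = 10  OK
C2: a6 = 6, a8 = 4; 6 ≥ 4  OK
C3: 5a6 + 2a1 = 5(6) + 2(5) = 40  OK
C4: a6 * a1 = 6 * 5 = 30  OK
C5: a8 = 4 is not in {7, 2, 5, 3}  FAIL

The assignment fails constraint 5.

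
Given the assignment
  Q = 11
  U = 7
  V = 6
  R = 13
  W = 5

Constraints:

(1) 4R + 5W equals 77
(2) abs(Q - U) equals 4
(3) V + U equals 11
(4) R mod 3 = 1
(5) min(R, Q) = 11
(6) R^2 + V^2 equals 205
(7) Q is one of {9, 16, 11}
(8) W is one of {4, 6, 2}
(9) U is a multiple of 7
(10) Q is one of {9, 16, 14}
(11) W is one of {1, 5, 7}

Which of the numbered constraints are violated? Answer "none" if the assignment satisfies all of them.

Violated: 3, 8, and 10.

(1) 4R + 5W = 4(13) + 5(5) = 77  true
(2) abs(11 - 7) = 4  true
(3) V + U = 6 + 7 = 13, not 11  false
(4) 13 mod 3 = 1  true
(5) min(13, 11) = 11  true
(6) R^2 + V^2 = 13^2 + 6^2 = 169 + 36 = 205  true
(7) Q = 11 is in {9, 16, 11}  true
(8) W = 5 is not in {4, 6, 2}  false
(9) 7 / 7 = 1, so 7 divides 7  true
(10) Q = 11 is not in {9, 16, 14}  false
(11) W = 5 is in {1, 5, 7}  true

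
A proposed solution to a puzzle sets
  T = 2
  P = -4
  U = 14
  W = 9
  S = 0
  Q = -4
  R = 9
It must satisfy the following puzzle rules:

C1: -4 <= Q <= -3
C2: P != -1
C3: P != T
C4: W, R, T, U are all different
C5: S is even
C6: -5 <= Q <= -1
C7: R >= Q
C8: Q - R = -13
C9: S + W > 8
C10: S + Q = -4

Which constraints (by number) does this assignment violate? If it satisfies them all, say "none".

Constraint 4 does not hold.

C1: Q = -4 lies in [-4, -3]  yes
C2: P = -4, and -4 ≠ -1  yes
C3: P = -4, T = 2; distinct  yes
C4: W = R = 9, not all different  no
C5: S = 0 is even  yes
C6: Q = -4 lies in [-5, -1]  yes
C7: R = 9, Q = -4; 9 ≥ -4  yes
C8: Q - R = -4 - 9 = -13  yes
C9: S + W = 0 + 9 = 9; 9 > 8  yes
C10: S + Q = 0 + (-4) = -4  yes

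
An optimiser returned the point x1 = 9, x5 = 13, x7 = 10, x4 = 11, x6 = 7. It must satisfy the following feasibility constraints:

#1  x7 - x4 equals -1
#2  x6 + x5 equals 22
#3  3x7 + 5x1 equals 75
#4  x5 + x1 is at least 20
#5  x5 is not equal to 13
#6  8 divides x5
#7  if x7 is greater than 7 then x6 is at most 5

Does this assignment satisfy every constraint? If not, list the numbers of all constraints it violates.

#1 x7 - x4 = 10 - 11 = -1 — holds.
#2 x6 + x5 = 7 + 13 = 20, not 22 — fails.
#3 3x7 + 5x1 = 3(10) + 5(9) = 75 — holds.
#4 x5 + x1 = 13 + 9 = 22; 22 ≥ 20 — holds.
#5 x5 = 13, but 13 is required to differ — fails.
#6 13 = 8*1 + 5, so 8 does not divide 13 — fails.
#7 x7 = 10 > 7, so we need x6 ≤ 5; but x6 = 7 > 5 — fails.

Violated: 2, 5, 6, and 7.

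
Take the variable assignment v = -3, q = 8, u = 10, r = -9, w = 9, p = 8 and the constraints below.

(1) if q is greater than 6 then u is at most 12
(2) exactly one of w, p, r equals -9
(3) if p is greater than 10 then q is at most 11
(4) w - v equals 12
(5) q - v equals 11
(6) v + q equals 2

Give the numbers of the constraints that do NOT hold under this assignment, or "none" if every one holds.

Violated: 6.

(1) q = 8 > 6, so we need u ≤ 12; u = 10 ≤ 12 — OK.
(2) w=9, p=8, r=-9; 1 of them equals -9 — OK.
(3) p = 8, not > 10; antecedent false, conditional vacuously true — OK.
(4) w - v = 9 - (-3) = 12 — OK.
(5) q - v = 8 - (-3) = 11 — OK.
(6) v + q = -3 + 8 = 5, not 2 — violated.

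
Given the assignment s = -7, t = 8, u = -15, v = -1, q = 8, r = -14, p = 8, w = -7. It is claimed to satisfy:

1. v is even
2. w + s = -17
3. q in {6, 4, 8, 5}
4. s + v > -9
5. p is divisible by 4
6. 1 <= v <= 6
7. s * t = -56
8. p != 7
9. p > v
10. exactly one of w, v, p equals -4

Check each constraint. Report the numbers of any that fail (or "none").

1. v = -1 is odd — violated.
2. w + s = -7 + (-7) = -14, not -17 — violated.
3. q = 8 is in {6, 4, 8, 5} — OK.
4. s + v = -7 + (-1) = -8; -8 > -9 — OK.
5. 8 / 4 = 2, so 4 divides 8 — OK.
6. v = -1 is outside [1, 6] — violated.
7. s * t = -7 * 8 = -56 — OK.
8. p = 8, and 8 ≠ 7 — OK.
9. p = 8, v = -1; 8 > -1 — OK.
10. w=-7, v=-1, p=8; 0 of them equal -4, not exactly one — violated.

The assignment fails constraints 1, 2, 6, and 10.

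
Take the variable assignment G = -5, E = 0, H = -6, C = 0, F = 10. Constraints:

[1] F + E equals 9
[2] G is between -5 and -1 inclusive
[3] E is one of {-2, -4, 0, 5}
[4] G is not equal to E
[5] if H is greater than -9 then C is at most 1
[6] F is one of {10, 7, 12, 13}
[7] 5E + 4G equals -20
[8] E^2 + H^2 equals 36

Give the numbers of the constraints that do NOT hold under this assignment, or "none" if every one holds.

[1] F + E = 10 + 0 = 10, not 9  false
[2] G = -5 lies in [-5, -1]  true
[3] E = 0 is in {-2, -4, 0, 5}  true
[4] G = -5, E = 0; distinct  true
[5] H = -6 > -9, so we need C ≤ 1; C = 0 ≤ 1  true
[6] F = 10 is in {10, 7, 12, 13}  true
[7] 5E + 4G = 5(0) + 4(-5) = -20  true
[8] E^2 + H^2 = 0^2 + (-6)^2 = 0 + 36 = 36  true

The assignment fails constraint 1.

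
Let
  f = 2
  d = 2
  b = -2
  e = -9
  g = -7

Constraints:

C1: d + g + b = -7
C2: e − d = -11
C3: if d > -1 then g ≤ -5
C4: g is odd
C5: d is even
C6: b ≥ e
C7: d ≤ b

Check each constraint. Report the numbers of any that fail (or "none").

The assignment fails constraint 7.

C1: d + g + b = 2 + (-7) + (-2) = -7  yes
C2: e − d = -9 − 2 = -11  yes
C3: d = 2 > -1, so we need g ≤ -5; g = -7 ≤ -5  yes
C4: g = -7 is odd  yes
C5: d = 2 is even  yes
C6: b = -2, e = -9; -2 ≥ -9  yes
C7: d = 2, b = -2; 2 > -2 (want ≤)  no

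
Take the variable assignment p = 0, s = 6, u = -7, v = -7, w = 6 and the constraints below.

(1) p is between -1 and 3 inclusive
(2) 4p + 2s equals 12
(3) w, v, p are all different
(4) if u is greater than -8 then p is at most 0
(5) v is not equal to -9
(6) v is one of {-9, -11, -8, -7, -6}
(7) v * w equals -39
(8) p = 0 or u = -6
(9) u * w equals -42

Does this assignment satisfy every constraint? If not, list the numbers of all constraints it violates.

(1) p = 0 lies in [-1, 3] — OK.
(2) 4p + 2s = 4(0) + 2(6) = 12 — OK.
(3) values 6, -7, 0 are pairwise distinct — OK.
(4) u = -7 > -8, so we need p ≤ 0; p = 0 ≤ 0 — OK.
(5) v = -7, and -7 ≠ -9 — OK.
(6) v = -7 is in {-9, -11, -8, -7, -6} — OK.
(7) v * w = -7 * 6 = -42, not -39 — violated.
(8) p = 0 = 0 (first disjunct) — OK.
(9) u * w = -7 * 6 = -42 — OK.

Constraint 7 is violated.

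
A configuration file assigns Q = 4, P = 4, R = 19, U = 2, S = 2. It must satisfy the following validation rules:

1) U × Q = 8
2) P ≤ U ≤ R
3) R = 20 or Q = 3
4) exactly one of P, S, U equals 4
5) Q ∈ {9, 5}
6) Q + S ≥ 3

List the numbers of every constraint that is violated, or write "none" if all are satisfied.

The assignment fails constraints 2, 3, and 5.

1) U × Q = 2 × 4 = 8 — satisfied.
2) values 4, 2, 19; P = 4 is not ≤ U = 2 — violated.
3) R = 19 ≠ 20 and Q = 4 ≠ 3; both disjuncts false — violated.
4) P=4, S=2, U=2; 1 of them equals 4 — satisfied.
5) Q = 4 is not in {9, 5} — violated.
6) Q + S = 4 + 2 = 6; 6 ≥ 3 — satisfied.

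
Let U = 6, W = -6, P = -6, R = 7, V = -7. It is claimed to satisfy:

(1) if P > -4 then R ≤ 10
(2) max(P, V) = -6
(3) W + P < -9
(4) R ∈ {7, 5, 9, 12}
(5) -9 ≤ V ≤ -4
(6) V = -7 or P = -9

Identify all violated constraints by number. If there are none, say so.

(1) P = -6, not > -4; antecedent false, conditional vacuously true  true
(2) max(-6, -7) = -6  true
(3) W + P = -6 + (-6) = -12; -12 < -9  true
(4) R = 7 is in {7, 5, 9, 12}  true
(5) V = -7 lies in [-9, -4]  true
(6) V = -7 = -7 (first disjunct)  true

Yes — all constraints hold.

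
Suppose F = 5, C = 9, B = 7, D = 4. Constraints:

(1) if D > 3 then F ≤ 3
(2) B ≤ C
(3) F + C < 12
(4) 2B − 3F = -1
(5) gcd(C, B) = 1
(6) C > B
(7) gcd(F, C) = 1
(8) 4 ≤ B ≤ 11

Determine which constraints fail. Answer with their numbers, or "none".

The assignment fails constraints 1 and 3.

(1) D = 4 > 3, so we need F ≤ 3; but F = 5 > 3 — does not hold.
(2) B = 7, C = 9; 7 ≤ 9 — holds.
(3) F + C = 5 + 9 = 14; 14 ≥ 12, bound 12 not met — does not hold.
(4) 2B − 3F = 2(7) − 3(5) = -1 — holds.
(5) gcd(9, 7) = 1 — holds.
(6) C = 9, B = 7; 9 > 7 — holds.
(7) gcd(5, 9) = 1 — holds.
(8) B = 7 lies in [4, 11] — holds.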